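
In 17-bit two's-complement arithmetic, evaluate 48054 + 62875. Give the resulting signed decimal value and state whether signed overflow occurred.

48054 → 01011101110110110
62875 → 01111010110011011
  01011101110110110
+ 01111010110011011
= 11011000101010001
Result 11011000101010001: MSB = 1 → 110929 − 131072 = -20143.
Both addends are non-negative but the stored result is negative: signed overflow. The true value 48054 + 62875 = 110929 lies outside [-65536, 65535].

-20143; overflow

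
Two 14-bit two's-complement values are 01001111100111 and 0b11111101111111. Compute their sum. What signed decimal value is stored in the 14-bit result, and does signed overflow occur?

01001111100111 = 5095 (signed)
0b11111101111111 → 11111101111111 = -129 (signed)
  01001111100111
+ 11111101111111
= 01001101100110  (discard carry-out 1)
Result 01001101100110: MSB = 0 → value 4966.
Addends have opposite signs, so signed overflow cannot occur.

4966; no overflow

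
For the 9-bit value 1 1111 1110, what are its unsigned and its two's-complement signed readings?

unsigned = 510, signed = -2

Unsigned: 111111110 = 510.
Signed: MSB=1 → 510 − 512 = -2.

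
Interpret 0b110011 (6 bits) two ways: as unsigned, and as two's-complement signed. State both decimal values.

unsigned = 51, signed = -13

Unsigned: 110011 = 51.
Signed: MSB=1 → 51 − 64 = -13.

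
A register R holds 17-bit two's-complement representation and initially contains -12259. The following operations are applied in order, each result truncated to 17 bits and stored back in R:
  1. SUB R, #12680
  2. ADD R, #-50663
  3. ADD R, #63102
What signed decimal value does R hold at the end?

Start: R = -12259 = 11101000000011101.
R = -12259 − 12680 = -24939 = 11001111010010101
R = -24939 + (-50663) = -75602; wraps to 55470 = 01101100010101110
R = 55470 + 63102 = 118572; wraps to -12500 = 11100111100101100

-12500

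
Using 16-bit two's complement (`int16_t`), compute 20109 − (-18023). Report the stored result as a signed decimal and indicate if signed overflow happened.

-27404; overflow

20109 → 0100111010001101
-18023 → 1011100110011001
Subtract via negate-and-add: invert 1011100110011001 + 1 = 0100011001100111 (i.e. 18023).
  0100111010001101
+ 0100011001100111
= 1001010011110100
Result 1001010011110100: MSB = 1 → 38132 − 65536 = -27404.
Both addends (after negating the subtrahend) are non-negative but the stored result is negative: signed overflow. The true value 20109 − (-18023) = 38132 lies outside [-32768, 32767].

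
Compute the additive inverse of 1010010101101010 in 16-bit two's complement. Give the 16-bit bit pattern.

Invert: 0101101010010101. Add 1: 0101101010010110.
Check: 1010010101101010 = -23190, 0101101010010110 = 23190.

0101101010010110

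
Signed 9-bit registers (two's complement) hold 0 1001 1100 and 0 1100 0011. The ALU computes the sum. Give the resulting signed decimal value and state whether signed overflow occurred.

-161; overflow

0 1001 1100 → 010011100 = 156 (signed)
0 1100 0011 → 011000011 = 195 (signed)
  010011100
+ 011000011
= 101011111
Result 101011111: MSB = 1 → 351 − 512 = -161.
Both addends are non-negative but the stored result is negative: signed overflow. The true value 156 + 195 = 351 lies outside [-256, 255].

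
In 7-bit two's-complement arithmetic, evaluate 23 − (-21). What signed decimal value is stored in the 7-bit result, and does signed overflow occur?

44; no overflow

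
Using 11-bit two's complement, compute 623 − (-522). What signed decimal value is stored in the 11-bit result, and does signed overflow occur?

-903; overflow

623 → 01001101111
-522 → 10111110110
Subtract via negate-and-add: invert 10111110110 + 1 = 01000001010 (i.e. 522).
  01001101111
+ 01000001010
= 10001111001
Result 10001111001: MSB = 1 → 1145 − 2048 = -903.
Both addends (after negating the subtrahend) are non-negative but the stored result is negative: signed overflow. The true value 623 − (-522) = 1145 lies outside [-1024, 1023].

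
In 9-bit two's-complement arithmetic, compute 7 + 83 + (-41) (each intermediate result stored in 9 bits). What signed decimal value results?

7 + 83 = 90 (001011010)
90 + (-41) = 49 (000110001)

49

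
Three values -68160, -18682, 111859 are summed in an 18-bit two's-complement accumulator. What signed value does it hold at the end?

-68160 + (-18682) = -86842 (101010110011000110)
-86842 + 111859 = 25017 (000110000110111001)

25017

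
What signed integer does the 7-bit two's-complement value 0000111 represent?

7

MSB is 0, so the value is non-negative: 0000111 = 7.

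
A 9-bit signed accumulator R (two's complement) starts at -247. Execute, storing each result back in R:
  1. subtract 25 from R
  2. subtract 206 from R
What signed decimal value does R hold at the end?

34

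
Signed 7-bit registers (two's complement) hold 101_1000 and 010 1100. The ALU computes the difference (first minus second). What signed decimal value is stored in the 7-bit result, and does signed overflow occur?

101_1000 → 1011000 = -40 (signed)
010 1100 → 0101100 = 44 (signed)
Subtract via negate-and-add: invert 0101100 + 1 = 1010100 (i.e. -44).
  1011000
+ 1010100
= 0101100  (discard carry-out 1)
Result 0101100: MSB = 0 → value 44.
Both addends (after negating the subtrahend) are negative but the stored result is non-negative: signed overflow. The true value -40 − 44 = -84 lies outside [-64, 63].

44; overflow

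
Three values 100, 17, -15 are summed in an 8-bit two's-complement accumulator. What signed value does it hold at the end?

102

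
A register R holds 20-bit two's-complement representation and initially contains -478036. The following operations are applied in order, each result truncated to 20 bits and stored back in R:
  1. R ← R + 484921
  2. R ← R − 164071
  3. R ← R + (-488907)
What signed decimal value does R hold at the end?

Start: R = -478036 = 10001011010010101100.
R = -478036 + 484921 = 6885 = 00000001101011100101
R = 6885 − 164071 = -157186 = 11011001100111111110
R = -157186 + (-488907) = -646093; wraps to 402483 = 01100010010000110011

402483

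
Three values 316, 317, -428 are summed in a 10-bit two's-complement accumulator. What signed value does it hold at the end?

205

316 + 317 = 633 → wraps to -391 (1001111001)
-391 + (-428) = -819 → wraps to 205 (0011001101)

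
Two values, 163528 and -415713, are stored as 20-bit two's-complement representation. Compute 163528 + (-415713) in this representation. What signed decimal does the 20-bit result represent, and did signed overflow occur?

-252185; no overflow

163528 → 00100111111011001000
-415713 → 10011010100000011111
  00100111111011001000
+ 10011010100000011111
= 11000010011011100111
Result 11000010011011100111: MSB = 1 → 796391 − 1048576 = -252185.
Addends have opposite signs, so signed overflow cannot occur.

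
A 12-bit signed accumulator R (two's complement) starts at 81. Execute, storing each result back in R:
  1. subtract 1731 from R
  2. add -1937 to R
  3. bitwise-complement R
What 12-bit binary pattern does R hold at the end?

Start: R = 81 = 000001010001.
R = 81 − 1731 = -1650 = 100110001110
R = -1650 + (-1937) = -3587; wraps to 509 = 000111111101
R = NOT 000111111101 = 111000000010 = -510

111000000010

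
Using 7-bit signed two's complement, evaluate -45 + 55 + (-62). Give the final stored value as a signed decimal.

-45 + 55 = 10 (0001010)
10 + (-62) = -52 (1001100)

-52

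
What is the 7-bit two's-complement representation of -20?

1101100

|-20| = 20 = 0010100 in 7 bits.
Invert the bits: 1101011. Add 1: 1101100.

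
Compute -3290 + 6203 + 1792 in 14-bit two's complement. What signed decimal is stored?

-3290 + 6203 = 2913 (00101101100001)
2913 + 1792 = 4705 (01001001100001)

4705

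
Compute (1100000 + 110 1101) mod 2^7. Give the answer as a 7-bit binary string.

1001101

  1100000
+ 1101101
= 1001101  (discard carry-out 1)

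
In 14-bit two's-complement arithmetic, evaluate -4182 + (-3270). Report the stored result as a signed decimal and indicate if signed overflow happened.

-7452; no overflow

-4182 → 10111110101010
-3270 → 11001100111010
  10111110101010
+ 11001100111010
= 10001011100100  (discard carry-out 1)
Result 10001011100100: MSB = 1 → 8932 − 16384 = -7452.
Both addends are negative and so is the stored result: no signed overflow.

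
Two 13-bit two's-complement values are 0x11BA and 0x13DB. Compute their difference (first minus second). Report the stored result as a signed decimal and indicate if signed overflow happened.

0x11BA = 1000110111010 = -3654 (signed)
0x13DB = 1001111011011 = -3109 (signed)
Subtract via negate-and-add: invert 1001111011011 + 1 = 0110000100101 (i.e. 3109).
  1000110111010
+ 0110000100101
= 1110111011111
Result 1110111011111: MSB = 1 → 7647 − 8192 = -545.
Addends (after negating the subtrahend) have opposite signs, so signed overflow cannot occur.

-545; no overflow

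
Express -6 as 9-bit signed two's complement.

|-6| = 6 = 000000110 in 9 bits.
Invert the bits: 111111001. Add 1: 111111010.

111111010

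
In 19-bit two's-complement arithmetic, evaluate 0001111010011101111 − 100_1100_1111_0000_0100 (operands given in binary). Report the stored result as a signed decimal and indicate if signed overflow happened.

-252437; overflow

0001111010011101111 = 62703 (signed)
100_1100_1111_0000_0100 → 1001100111100000100 = -209148 (signed)
Subtract via negate-and-add: invert 1001100111100000100 + 1 = 0110011000011111100 (i.e. 209148).
  0001111010011101111
+ 0110011000011111100
= 1000010010111101011
Result 1000010010111101011: MSB = 1 → 271851 − 524288 = -252437.
Both addends (after negating the subtrahend) are non-negative but the stored result is negative: signed overflow. The true value 62703 − (-209148) = 271851 lies outside [-262144, 262143].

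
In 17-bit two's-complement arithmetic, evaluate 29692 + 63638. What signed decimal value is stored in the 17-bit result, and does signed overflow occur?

-37742; overflow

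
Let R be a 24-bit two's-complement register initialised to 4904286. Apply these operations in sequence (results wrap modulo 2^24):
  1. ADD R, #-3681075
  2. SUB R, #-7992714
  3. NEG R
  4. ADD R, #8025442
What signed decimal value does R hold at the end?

-1190483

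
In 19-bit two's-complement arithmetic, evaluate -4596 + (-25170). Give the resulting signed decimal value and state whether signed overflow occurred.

-29766; no overflow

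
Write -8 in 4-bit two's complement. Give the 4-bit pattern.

1000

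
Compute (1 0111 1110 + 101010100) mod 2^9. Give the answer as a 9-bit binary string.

011010010

  101111110
+ 101010100
= 011010010  (discard carry-out 1)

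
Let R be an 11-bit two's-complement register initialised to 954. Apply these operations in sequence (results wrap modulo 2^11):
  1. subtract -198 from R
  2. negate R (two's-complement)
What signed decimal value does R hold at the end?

Start: R = 954 = 01110111010.
R = 954 − (-198) = 1152; wraps to -896 = 10010000000
R = −(-896) = 896 = 01110000000

896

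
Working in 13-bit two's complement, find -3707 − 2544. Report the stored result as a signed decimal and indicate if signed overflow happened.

1941; overflow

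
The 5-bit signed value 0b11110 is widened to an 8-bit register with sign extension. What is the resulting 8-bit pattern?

11111110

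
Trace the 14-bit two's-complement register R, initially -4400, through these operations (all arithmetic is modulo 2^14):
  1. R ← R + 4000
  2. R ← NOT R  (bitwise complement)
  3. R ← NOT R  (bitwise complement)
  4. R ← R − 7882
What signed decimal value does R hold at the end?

8102

Start: R = -4400 = 10111011010000.
R = -4400 + 4000 = -400 = 11111001110000
R = NOT 11111001110000 = 00000110001111 = 399
R = NOT 00000110001111 = 11111001110000 = -400
R = -400 − 7882 = -8282; wraps to 8102 = 01111110100110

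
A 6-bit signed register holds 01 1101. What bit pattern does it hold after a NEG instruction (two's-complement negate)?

100011

Invert: 100010. Add 1: 100011.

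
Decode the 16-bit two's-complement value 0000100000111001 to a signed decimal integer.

2105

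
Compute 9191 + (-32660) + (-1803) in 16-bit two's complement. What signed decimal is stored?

-25272

9191 + (-32660) = -23469 (1010010001010011)
-23469 + (-1803) = -25272 (1001110101001000)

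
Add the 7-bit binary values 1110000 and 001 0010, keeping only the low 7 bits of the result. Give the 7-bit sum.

0000010

  1110000
+ 0010010
= 0000010  (discard carry-out 1)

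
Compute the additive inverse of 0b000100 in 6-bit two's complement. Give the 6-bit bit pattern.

111100

Invert: 111011. Add 1: 111100.
Check: 000100 = 4, 111100 = -4.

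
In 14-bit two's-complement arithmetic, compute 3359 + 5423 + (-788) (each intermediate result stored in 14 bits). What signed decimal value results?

7994

3359 + 5423 = 8782 → wraps to -7602 (10001001001110)
-7602 + (-788) = -8390 → wraps to 7994 (01111100111010)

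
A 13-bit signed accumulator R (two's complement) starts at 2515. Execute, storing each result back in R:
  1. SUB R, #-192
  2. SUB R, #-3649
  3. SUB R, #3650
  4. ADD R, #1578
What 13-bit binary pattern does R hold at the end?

1000010111100

Start: R = 2515 = 0100111010011.
R = 2515 − (-192) = 2707 = 0101010010011
R = 2707 − (-3649) = 6356; wraps to -1836 = 1100011010100
R = -1836 − 3650 = -5486; wraps to 2706 = 0101010010010
R = 2706 + 1578 = 4284; wraps to -3908 = 1000010111100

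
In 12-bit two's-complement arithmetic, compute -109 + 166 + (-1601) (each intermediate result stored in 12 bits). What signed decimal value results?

-1544

-109 + 166 = 57 (000000111001)
57 + (-1601) = -1544 (100111111000)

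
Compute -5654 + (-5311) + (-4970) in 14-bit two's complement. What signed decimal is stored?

449

-5654 + (-5311) = -10965 → wraps to 5419 (01010100101011)
5419 + (-4970) = 449 (00000111000001)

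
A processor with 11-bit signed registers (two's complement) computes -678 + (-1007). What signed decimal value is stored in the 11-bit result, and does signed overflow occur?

-678 → 10101011010
-1007 → 10000010001
  10101011010
+ 10000010001
= 00101101011  (discard carry-out 1)
Result 00101101011: MSB = 0 → value 363.
Both addends are negative but the stored result is non-negative: signed overflow. The true value -678 + (-1007) = -1685 lies outside [-1024, 1023].

363; overflow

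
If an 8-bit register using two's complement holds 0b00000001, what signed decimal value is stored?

1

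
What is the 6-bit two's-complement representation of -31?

|-31| = 31 = 011111 in 6 bits.
Invert the bits: 100000. Add 1: 100001.

100001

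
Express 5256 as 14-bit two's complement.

5256 is non-negative, so write it directly in 14 bits: 01010010001000.

01010010001000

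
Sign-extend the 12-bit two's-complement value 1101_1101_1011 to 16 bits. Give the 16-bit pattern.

MSB of 110111011011 is 1; replicate it into the new high bits.
1111|110111011011 → 1111110111011011 (still -549).

1111110111011011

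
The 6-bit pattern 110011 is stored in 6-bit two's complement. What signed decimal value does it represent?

-13

MSB is 1, so the value is negative.
Invert: 001100. Add 1: 001101 = 13. So the value is −13.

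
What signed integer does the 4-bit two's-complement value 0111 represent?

MSB is 0, so the value is non-negative: 0111 = 7.

7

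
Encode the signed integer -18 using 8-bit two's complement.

11101110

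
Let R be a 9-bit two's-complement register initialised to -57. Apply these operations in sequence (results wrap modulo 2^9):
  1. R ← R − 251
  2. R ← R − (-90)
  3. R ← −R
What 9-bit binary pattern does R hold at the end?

Start: R = -57 = 111000111.
R = -57 − 251 = -308; wraps to 204 = 011001100
R = 204 − (-90) = 294; wraps to -218 = 100100110
R = −(-218) = 218 = 011011010

011011010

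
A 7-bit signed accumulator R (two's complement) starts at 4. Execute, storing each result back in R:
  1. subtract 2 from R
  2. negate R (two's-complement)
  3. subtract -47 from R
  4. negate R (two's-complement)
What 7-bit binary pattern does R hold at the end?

Start: R = 4 = 0000100.
R = 4 − 2 = 2 = 0000010
R = −(2) = -2 = 1111110
R = -2 − (-47) = 45 = 0101101
R = −(45) = -45 = 1010011

1010011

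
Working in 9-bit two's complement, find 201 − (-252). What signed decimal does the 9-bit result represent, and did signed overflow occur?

-59; overflow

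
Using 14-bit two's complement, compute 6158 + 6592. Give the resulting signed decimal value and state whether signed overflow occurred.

-3634; overflow

6158 → 01100000001110
6592 → 01100111000000
  01100000001110
+ 01100111000000
= 11000111001110
Result 11000111001110: MSB = 1 → 12750 − 16384 = -3634.
Both addends are non-negative but the stored result is negative: signed overflow. The true value 6158 + 6592 = 12750 lies outside [-8192, 8191].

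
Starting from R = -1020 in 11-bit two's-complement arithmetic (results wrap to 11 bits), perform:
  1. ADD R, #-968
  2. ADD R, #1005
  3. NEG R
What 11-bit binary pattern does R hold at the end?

Start: R = -1020 = 10000000100.
R = -1020 + (-968) = -1988; wraps to 60 = 00000111100
R = 60 + 1005 = 1065; wraps to -983 = 10000101001
R = −(-983) = 983 = 01111010111

01111010111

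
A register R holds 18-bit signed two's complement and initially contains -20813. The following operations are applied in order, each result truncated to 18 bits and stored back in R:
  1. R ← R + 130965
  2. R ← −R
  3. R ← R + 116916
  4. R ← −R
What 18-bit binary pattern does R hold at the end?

Start: R = -20813 = 111010111010110011.
R = -20813 + 130965 = 110152 = 011010111001001000
R = −(110152) = -110152 = 100101000110111000
R = -110152 + 116916 = 6764 = 000001101001101100
R = −(6764) = -6764 = 111110010110010100

111110010110010100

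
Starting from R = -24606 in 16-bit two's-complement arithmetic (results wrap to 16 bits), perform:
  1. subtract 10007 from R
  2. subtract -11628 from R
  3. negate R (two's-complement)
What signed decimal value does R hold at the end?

22985

Start: R = -24606 = 1001111111100010.
R = -24606 − 10007 = -34613; wraps to 30923 = 0111100011001011
R = 30923 − (-11628) = 42551; wraps to -22985 = 1010011000110111
R = −(-22985) = 22985 = 0101100111001001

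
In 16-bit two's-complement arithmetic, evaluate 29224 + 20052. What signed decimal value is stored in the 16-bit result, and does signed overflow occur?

-16260; overflow

29224 → 0111001000101000
20052 → 0100111001010100
  0111001000101000
+ 0100111001010100
= 1100000001111100
Result 1100000001111100: MSB = 1 → 49276 − 65536 = -16260.
Both addends are non-negative but the stored result is negative: signed overflow. The true value 29224 + 20052 = 49276 lies outside [-32768, 32767].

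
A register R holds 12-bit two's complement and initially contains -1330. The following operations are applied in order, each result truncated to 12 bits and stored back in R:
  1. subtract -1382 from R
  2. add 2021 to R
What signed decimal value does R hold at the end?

-2023

Start: R = -1330 = 101011001110.
R = -1330 − (-1382) = 52 = 000000110100
R = 52 + 2021 = 2073; wraps to -2023 = 100000011001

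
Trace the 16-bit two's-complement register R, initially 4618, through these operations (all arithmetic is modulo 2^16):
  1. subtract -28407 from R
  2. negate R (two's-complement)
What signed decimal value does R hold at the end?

32511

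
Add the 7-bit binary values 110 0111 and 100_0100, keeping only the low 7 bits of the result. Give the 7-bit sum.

0101011

  1100111
+ 1000100
= 0101011  (discard carry-out 1)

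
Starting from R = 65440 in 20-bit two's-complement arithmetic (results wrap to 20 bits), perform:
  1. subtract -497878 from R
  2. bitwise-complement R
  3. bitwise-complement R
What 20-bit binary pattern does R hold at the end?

Start: R = 65440 = 00001111111110100000.
R = 65440 − (-497878) = 563318; wraps to -485258 = 10001001100001110110
R = NOT 10001001100001110110 = 01110110011110001001 = 485257
R = NOT 01110110011110001001 = 10001001100001110110 = -485258

10001001100001110110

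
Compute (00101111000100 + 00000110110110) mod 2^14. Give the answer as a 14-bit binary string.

00110101111010

  00101111000100
+ 00000110110110
= 00110101111010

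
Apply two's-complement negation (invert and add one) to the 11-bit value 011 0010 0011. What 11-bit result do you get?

Invert: 10011011100. Add 1: 10011011101.

10011011101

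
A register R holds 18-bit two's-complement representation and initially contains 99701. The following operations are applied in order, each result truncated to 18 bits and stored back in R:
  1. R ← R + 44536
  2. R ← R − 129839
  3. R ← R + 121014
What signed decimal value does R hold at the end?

-126732

Start: R = 99701 = 011000010101110101.
R = 99701 + 44536 = 144237; wraps to -117907 = 100011001101101101
R = -117907 − 129839 = -247746; wraps to 14398 = 000011100000111110
R = 14398 + 121014 = 135412; wraps to -126732 = 100001000011110100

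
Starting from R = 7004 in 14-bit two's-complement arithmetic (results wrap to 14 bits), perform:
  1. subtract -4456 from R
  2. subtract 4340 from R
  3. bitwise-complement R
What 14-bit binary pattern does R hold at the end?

10010000101111

Start: R = 7004 = 01101101011100.
R = 7004 − (-4456) = 11460; wraps to -4924 = 10110011000100
R = -4924 − 4340 = -9264; wraps to 7120 = 01101111010000
R = NOT 01101111010000 = 10010000101111 = -7121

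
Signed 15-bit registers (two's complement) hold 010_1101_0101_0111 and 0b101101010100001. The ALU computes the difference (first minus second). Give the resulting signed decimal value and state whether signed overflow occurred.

-11594; overflow

010_1101_0101_0111 → 010110101010111 = 11607 (signed)
0b101101010100001 → 101101010100001 = -9567 (signed)
Subtract via negate-and-add: invert 101101010100001 + 1 = 010010101011111 (i.e. 9567).
  010110101010111
+ 010010101011111
= 101001010110110
Result 101001010110110: MSB = 1 → 21174 − 32768 = -11594.
Both addends (after negating the subtrahend) are non-negative but the stored result is negative: signed overflow. The true value 11607 − (-9567) = 21174 lies outside [-16384, 16383].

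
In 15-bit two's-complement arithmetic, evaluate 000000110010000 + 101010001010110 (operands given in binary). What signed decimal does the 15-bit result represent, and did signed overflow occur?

-10778; no overflow

000000110010000 = 400 (signed)
101010001010110 = -11178 (signed)
  000000110010000
+ 101010001010110
= 101010111100110
Result 101010111100110: MSB = 1 → 21990 − 32768 = -10778.
Addends have opposite signs, so signed overflow cannot occur.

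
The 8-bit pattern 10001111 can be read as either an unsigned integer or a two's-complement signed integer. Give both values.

Unsigned: 10001111 = 143.
Signed: MSB=1 → 143 − 256 = -113.

unsigned = 143, signed = -113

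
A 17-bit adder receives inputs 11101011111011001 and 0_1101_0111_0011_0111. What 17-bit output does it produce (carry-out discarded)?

  11101011111011001
+ 01101011100110111
= 01010111100010000  (discard carry-out 1)

01010111100010000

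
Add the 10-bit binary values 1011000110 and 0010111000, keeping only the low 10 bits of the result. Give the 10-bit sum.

  1011000110
+ 0010111000
= 1101111110

1101111110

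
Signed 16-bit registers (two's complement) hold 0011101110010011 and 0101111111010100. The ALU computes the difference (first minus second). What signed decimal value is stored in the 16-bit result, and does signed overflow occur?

-9281; no overflow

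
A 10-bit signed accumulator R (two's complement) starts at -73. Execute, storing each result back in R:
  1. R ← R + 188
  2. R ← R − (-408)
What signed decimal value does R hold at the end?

Start: R = -73 = 1110110111.
R = -73 + 188 = 115 = 0001110011
R = 115 − (-408) = 523; wraps to -501 = 1000001011

-501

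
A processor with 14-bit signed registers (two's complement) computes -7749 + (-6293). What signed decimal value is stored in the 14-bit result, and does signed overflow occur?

2342; overflow

-7749 → 10000110111011
-6293 → 10011101101011
  10000110111011
+ 10011101101011
= 00100100100110  (discard carry-out 1)
Result 00100100100110: MSB = 0 → value 2342.
Both addends are negative but the stored result is non-negative: signed overflow. The true value -7749 + (-6293) = -14042 lies outside [-8192, 8191].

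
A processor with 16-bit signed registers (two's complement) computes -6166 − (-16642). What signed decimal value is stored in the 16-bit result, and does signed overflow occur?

-6166 → 1110011111101010
-16642 → 1011111011111110
Subtract via negate-and-add: invert 1011111011111110 + 1 = 0100000100000010 (i.e. 16642).
  1110011111101010
+ 0100000100000010
= 0010100011101100  (discard carry-out 1)
Result 0010100011101100: MSB = 0 → value 10476.
Addends (after negating the subtrahend) have opposite signs, so signed overflow cannot occur.

10476; no overflow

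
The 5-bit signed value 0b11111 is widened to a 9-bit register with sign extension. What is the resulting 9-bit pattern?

MSB of 11111 is 1; replicate it into the new high bits.
1111|11111 → 111111111 (still -1).

111111111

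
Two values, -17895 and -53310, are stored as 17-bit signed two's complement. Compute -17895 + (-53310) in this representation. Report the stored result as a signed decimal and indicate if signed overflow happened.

-17895 → 11011101000011001
-53310 → 10010111111000010
  11011101000011001
+ 10010111111000010
= 01110100111011011  (discard carry-out 1)
Result 01110100111011011: MSB = 0 → value 59867.
Both addends are negative but the stored result is non-negative: signed overflow. The true value -17895 + (-53310) = -71205 lies outside [-65536, 65535].

59867; overflow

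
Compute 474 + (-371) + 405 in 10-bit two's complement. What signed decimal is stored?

508

474 + (-371) = 103 (0001100111)
103 + 405 = 508 (0111111100)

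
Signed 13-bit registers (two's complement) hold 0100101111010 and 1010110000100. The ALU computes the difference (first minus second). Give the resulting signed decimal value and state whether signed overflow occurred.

-3082; overflow

0100101111010 = 2426 (signed)
1010110000100 = -2684 (signed)
Subtract via negate-and-add: invert 1010110000100 + 1 = 0101001111100 (i.e. 2684).
  0100101111010
+ 0101001111100
= 1001111110110
Result 1001111110110: MSB = 1 → 5110 − 8192 = -3082.
Both addends (after negating the subtrahend) are non-negative but the stored result is negative: signed overflow. The true value 2426 − (-2684) = 5110 lies outside [-4096, 4095].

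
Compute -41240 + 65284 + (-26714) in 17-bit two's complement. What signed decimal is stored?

-41240 + 65284 = 24044 (00101110111101100)
24044 + (-26714) = -2670 (11111010110010010)

-2670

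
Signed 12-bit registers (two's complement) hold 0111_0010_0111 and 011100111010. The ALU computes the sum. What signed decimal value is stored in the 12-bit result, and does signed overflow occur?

-415; overflow

0111_0010_0111 → 011100100111 = 1831 (signed)
011100111010 = 1850 (signed)
  011100100111
+ 011100111010
= 111001100001
Result 111001100001: MSB = 1 → 3681 − 4096 = -415.
Both addends are non-negative but the stored result is negative: signed overflow. The true value 1831 + 1850 = 3681 lies outside [-2048, 2047].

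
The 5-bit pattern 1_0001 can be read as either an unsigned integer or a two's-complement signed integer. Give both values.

unsigned = 17, signed = -15

Unsigned: 10001 = 17.
Signed: MSB=1 → 17 − 32 = -15.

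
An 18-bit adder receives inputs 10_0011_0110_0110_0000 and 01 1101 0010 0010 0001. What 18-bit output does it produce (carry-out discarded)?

000000100010000001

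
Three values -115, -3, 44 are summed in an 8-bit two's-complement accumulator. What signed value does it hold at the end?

-74

-115 + (-3) = -118 (10001010)
-118 + 44 = -74 (10110110)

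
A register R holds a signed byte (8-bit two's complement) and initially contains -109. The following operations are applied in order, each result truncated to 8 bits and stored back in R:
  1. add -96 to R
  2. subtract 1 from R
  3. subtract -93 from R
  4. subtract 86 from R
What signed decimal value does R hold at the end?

Start: R = -109 = 10010011.
R = -109 + (-96) = -205; wraps to 51 = 00110011
R = 51 − 1 = 50 = 00110010
R = 50 − (-93) = 143; wraps to -113 = 10001111
R = -113 − 86 = -199; wraps to 57 = 00111001

57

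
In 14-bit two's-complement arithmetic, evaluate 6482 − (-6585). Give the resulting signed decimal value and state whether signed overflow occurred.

-3317; overflow

6482 → 01100101010010
-6585 → 10011001000111
Subtract via negate-and-add: invert 10011001000111 + 1 = 01100110111001 (i.e. 6585).
  01100101010010
+ 01100110111001
= 11001100001011
Result 11001100001011: MSB = 1 → 13067 − 16384 = -3317.
Both addends (after negating the subtrahend) are non-negative but the stored result is negative: signed overflow. The true value 6482 − (-6585) = 13067 lies outside [-8192, 8191].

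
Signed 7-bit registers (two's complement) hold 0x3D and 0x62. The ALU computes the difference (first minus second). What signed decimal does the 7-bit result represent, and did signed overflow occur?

0x3D = 0111101 = 61 (signed)
0x62 = 1100010 = -30 (signed)
Subtract via negate-and-add: invert 1100010 + 1 = 0011110 (i.e. 30).
  0111101
+ 0011110
= 1011011
Result 1011011: MSB = 1 → 91 − 128 = -37.
Both addends (after negating the subtrahend) are non-negative but the stored result is negative: signed overflow. The true value 61 − (-30) = 91 lies outside [-64, 63].

-37; overflow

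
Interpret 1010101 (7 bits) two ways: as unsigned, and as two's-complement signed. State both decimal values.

Unsigned: 1010101 = 85.
Signed: MSB=1 → 85 − 128 = -43.

unsigned = 85, signed = -43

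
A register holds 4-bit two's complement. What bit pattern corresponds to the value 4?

4 is non-negative, so write it directly in 4 bits: 0100.

0100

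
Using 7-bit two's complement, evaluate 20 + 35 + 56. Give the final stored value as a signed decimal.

-17

20 + 35 = 55 (0110111)
55 + 56 = 111 → wraps to -17 (1101111)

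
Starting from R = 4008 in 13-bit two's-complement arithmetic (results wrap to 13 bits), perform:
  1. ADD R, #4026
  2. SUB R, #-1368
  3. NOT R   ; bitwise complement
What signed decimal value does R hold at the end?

Start: R = 4008 = 0111110101000.
R = 4008 + 4026 = 8034; wraps to -158 = 1111101100010
R = -158 − (-1368) = 1210 = 0010010111010
R = NOT 0010010111010 = 1101101000101 = -1211

-1211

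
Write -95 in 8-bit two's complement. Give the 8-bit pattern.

10100001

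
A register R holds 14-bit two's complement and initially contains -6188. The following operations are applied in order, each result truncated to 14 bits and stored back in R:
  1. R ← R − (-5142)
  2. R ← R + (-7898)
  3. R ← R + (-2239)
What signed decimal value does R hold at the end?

5201

Start: R = -6188 = 10011111010100.
R = -6188 − (-5142) = -1046 = 11101111101010
R = -1046 + (-7898) = -8944; wraps to 7440 = 01110100010000
R = 7440 + (-2239) = 5201 = 01010001010001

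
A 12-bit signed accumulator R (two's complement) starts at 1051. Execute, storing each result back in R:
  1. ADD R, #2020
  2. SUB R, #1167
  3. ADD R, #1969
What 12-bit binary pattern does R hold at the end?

111100100001

Start: R = 1051 = 010000011011.
R = 1051 + 2020 = 3071; wraps to -1025 = 101111111111
R = -1025 − 1167 = -2192; wraps to 1904 = 011101110000
R = 1904 + 1969 = 3873; wraps to -223 = 111100100001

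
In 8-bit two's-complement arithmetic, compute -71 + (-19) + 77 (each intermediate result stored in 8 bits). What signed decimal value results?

-71 + (-19) = -90 (10100110)
-90 + 77 = -13 (11110011)

-13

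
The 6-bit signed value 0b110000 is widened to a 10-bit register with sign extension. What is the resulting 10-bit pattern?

1111110000

MSB of 110000 is 1; replicate it into the new high bits.
1111|110000 → 1111110000 (still -16).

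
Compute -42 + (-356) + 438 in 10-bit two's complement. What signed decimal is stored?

40

-42 + (-356) = -398 (1001110010)
-398 + 438 = 40 (0000101000)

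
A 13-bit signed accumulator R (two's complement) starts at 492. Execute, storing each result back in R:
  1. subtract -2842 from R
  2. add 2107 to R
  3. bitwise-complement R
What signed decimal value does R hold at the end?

2750

Start: R = 492 = 0000111101100.
R = 492 − (-2842) = 3334 = 0110100000110
R = 3334 + 2107 = 5441; wraps to -2751 = 1010101000001
R = NOT 1010101000001 = 0101010111110 = 2750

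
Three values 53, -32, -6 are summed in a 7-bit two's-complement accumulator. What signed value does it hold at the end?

53 + (-32) = 21 (0010101)
21 + (-6) = 15 (0001111)

15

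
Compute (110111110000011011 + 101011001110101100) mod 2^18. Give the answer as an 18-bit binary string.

  110111110000011011
+ 101011001110101100
= 100010111111000111  (discard carry-out 1)

100010111111000111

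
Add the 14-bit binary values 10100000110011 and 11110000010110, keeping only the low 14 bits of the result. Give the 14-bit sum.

10010001001001

  10100000110011
+ 11110000010110
= 10010001001001  (discard carry-out 1)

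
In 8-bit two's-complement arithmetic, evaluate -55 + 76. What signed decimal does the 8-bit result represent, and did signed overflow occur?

21; no overflow

-55 → 11001001
76 → 01001100
  11001001
+ 01001100
= 00010101  (discard carry-out 1)
Result 00010101: MSB = 0 → value 21.
Addends have opposite signs, so signed overflow cannot occur.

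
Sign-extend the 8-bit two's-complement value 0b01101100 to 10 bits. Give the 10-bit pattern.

0001101100

MSB of 01101100 is 0; replicate it into the new high bits.
00|01101100 → 0001101100 (still 108).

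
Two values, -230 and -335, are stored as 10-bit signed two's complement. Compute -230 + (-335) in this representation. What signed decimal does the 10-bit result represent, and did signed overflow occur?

459; overflow

-230 → 1100011010
-335 → 1010110001
  1100011010
+ 1010110001
= 0111001011  (discard carry-out 1)
Result 0111001011: MSB = 0 → value 459.
Both addends are negative but the stored result is non-negative: signed overflow. The true value -230 + (-335) = -565 lies outside [-512, 511].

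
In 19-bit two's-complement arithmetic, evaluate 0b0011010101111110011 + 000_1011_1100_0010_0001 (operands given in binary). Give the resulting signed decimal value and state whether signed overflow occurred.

0b0011010101111110011 → 0011010101111110011 = 109555 (signed)
000_1011_1100_0010_0001 → 0001011110000100001 = 48161 (signed)
  0011010101111110011
+ 0001011110000100001
= 0100110100000010100
Result 0100110100000010100: MSB = 0 → value 157716.
Both addends are non-negative and so is the stored result: no signed overflow.

157716; no overflow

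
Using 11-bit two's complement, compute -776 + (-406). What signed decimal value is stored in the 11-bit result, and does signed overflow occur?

866; overflow

-776 → 10011111000
-406 → 11001101010
  10011111000
+ 11001101010
= 01101100010  (discard carry-out 1)
Result 01101100010: MSB = 0 → value 866.
Both addends are negative but the stored result is non-negative: signed overflow. The true value -776 + (-406) = -1182 lies outside [-1024, 1023].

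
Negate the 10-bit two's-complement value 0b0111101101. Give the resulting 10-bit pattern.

Invert: 1000010010. Add 1: 1000010011.
Check: 0111101101 = 493, 1000010011 = -493.

1000010011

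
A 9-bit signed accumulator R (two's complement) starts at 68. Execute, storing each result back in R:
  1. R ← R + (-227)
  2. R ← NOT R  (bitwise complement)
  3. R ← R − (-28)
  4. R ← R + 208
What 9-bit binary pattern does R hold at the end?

110001010

Start: R = 68 = 001000100.
R = 68 + (-227) = -159 = 101100001
R = NOT 101100001 = 010011110 = 158
R = 158 − (-28) = 186 = 010111010
R = 186 + 208 = 394; wraps to -118 = 110001010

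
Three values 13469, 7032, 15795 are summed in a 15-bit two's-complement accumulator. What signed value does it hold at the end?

3528

13469 + 7032 = 20501 → wraps to -12267 (101000000010101)
-12267 + 15795 = 3528 (000110111001000)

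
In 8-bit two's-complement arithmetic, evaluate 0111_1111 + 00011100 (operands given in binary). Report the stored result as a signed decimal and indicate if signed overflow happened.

0111_1111 → 01111111 = 127 (signed)
00011100 = 28 (signed)
  01111111
+ 00011100
= 10011011
Result 10011011: MSB = 1 → 155 − 256 = -101.
Both addends are non-negative but the stored result is negative: signed overflow. The true value 127 + 28 = 155 lies outside [-128, 127].

-101; overflow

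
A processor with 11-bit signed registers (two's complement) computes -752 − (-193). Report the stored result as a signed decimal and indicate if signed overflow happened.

-559; no overflow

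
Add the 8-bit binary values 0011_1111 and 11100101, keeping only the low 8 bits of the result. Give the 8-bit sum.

00100100

  00111111
+ 11100101
= 00100100  (discard carry-out 1)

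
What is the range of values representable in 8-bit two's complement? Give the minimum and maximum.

Minimum: −2^7 = -128.
Maximum: 2^7 − 1 = 127.

min = -128, max = 127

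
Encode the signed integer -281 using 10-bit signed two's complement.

1011100111

|-281| = 281 = 0100011001 in 10 bits.
Invert the bits: 1011100110. Add 1: 1011100111.
Check: 1011100111 reads as 743 − 1024 = -281.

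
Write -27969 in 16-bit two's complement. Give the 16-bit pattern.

|-27969| = 27969 = 0110110101000001 in 16 bits.
Invert the bits: 1001001010111110. Add 1: 1001001010111111.

1001001010111111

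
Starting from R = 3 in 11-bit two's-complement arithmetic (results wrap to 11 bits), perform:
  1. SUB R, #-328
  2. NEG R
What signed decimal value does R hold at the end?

-331

Start: R = 3 = 00000000011.
R = 3 − (-328) = 331 = 00101001011
R = −(331) = -331 = 11010110101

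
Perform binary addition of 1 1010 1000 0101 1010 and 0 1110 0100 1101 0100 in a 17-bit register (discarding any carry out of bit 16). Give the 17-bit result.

01000110100101110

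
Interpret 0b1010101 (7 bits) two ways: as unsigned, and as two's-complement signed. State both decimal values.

Unsigned: 1010101 = 85.
Signed: MSB=1 → 85 − 128 = -43.

unsigned = 85, signed = -43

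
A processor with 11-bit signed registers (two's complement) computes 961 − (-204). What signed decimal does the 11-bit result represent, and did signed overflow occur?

-883; overflow

961 → 01111000001
-204 → 11100110100
Subtract via negate-and-add: invert 11100110100 + 1 = 00011001100 (i.e. 204).
  01111000001
+ 00011001100
= 10010001101
Result 10010001101: MSB = 1 → 1165 − 2048 = -883.
Both addends (after negating the subtrahend) are non-negative but the stored result is negative: signed overflow. The true value 961 − (-204) = 1165 lies outside [-1024, 1023].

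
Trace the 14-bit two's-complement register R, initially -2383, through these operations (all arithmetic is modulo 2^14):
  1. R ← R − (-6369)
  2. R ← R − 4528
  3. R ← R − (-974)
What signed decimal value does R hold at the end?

432

Start: R = -2383 = 11011010110001.
R = -2383 − (-6369) = 3986 = 00111110010010
R = 3986 − 4528 = -542 = 11110111100010
R = -542 − (-974) = 432 = 00000110110000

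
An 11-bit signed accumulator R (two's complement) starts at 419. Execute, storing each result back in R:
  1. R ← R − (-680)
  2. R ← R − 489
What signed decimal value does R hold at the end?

610

Start: R = 419 = 00110100011.
R = 419 − (-680) = 1099; wraps to -949 = 10001001011
R = -949 − 489 = -1438; wraps to 610 = 01001100010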